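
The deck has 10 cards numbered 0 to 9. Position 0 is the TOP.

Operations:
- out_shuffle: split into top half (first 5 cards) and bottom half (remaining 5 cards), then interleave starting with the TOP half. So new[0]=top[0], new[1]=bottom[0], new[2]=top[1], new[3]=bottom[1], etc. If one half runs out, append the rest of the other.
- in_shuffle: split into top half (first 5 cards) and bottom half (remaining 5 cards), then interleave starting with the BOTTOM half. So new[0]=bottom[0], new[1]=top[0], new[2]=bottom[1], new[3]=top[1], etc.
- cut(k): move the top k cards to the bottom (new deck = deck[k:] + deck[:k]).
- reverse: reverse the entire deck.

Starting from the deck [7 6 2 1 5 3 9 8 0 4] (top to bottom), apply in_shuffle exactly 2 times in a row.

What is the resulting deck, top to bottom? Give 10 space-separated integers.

After op 1 (in_shuffle): [3 7 9 6 8 2 0 1 4 5]
After op 2 (in_shuffle): [2 3 0 7 1 9 4 6 5 8]

Answer: 2 3 0 7 1 9 4 6 5 8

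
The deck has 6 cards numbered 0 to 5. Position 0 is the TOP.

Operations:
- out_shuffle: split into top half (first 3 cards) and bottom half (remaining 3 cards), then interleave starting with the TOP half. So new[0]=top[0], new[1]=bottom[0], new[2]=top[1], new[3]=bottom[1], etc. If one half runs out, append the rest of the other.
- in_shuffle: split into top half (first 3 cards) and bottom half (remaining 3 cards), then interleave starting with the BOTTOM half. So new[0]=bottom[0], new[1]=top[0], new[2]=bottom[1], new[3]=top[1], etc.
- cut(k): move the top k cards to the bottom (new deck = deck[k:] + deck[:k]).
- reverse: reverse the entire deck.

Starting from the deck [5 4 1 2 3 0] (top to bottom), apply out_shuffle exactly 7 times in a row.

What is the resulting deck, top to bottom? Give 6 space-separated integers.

Answer: 5 1 3 4 2 0

Derivation:
After op 1 (out_shuffle): [5 2 4 3 1 0]
After op 2 (out_shuffle): [5 3 2 1 4 0]
After op 3 (out_shuffle): [5 1 3 4 2 0]
After op 4 (out_shuffle): [5 4 1 2 3 0]
After op 5 (out_shuffle): [5 2 4 3 1 0]
After op 6 (out_shuffle): [5 3 2 1 4 0]
After op 7 (out_shuffle): [5 1 3 4 2 0]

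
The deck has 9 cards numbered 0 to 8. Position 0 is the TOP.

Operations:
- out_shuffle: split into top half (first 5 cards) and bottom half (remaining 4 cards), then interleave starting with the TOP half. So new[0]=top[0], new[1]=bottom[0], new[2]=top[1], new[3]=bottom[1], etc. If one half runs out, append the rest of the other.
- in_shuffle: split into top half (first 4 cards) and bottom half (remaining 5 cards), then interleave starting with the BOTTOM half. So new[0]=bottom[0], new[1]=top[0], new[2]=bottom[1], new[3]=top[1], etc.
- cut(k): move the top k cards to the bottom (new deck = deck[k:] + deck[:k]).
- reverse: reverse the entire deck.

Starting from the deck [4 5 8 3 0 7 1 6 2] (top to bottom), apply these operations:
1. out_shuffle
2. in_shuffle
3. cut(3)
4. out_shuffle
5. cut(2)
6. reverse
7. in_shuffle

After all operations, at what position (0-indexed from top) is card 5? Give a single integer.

After op 1 (out_shuffle): [4 7 5 1 8 6 3 2 0]
After op 2 (in_shuffle): [8 4 6 7 3 5 2 1 0]
After op 3 (cut(3)): [7 3 5 2 1 0 8 4 6]
After op 4 (out_shuffle): [7 0 3 8 5 4 2 6 1]
After op 5 (cut(2)): [3 8 5 4 2 6 1 7 0]
After op 6 (reverse): [0 7 1 6 2 4 5 8 3]
After op 7 (in_shuffle): [2 0 4 7 5 1 8 6 3]
Card 5 is at position 4.

Answer: 4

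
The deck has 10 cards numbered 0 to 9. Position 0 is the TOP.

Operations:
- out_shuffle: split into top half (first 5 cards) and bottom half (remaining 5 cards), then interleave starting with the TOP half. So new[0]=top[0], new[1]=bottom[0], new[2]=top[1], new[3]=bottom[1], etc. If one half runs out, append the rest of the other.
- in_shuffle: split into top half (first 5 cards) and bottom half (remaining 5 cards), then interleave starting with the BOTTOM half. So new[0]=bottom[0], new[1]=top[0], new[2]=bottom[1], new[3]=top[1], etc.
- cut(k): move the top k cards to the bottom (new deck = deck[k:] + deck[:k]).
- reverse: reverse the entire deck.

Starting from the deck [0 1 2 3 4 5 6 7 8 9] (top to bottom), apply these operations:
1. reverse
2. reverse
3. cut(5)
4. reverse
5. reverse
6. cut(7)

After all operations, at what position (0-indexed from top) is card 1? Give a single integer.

Answer: 9

Derivation:
After op 1 (reverse): [9 8 7 6 5 4 3 2 1 0]
After op 2 (reverse): [0 1 2 3 4 5 6 7 8 9]
After op 3 (cut(5)): [5 6 7 8 9 0 1 2 3 4]
After op 4 (reverse): [4 3 2 1 0 9 8 7 6 5]
After op 5 (reverse): [5 6 7 8 9 0 1 2 3 4]
After op 6 (cut(7)): [2 3 4 5 6 7 8 9 0 1]
Card 1 is at position 9.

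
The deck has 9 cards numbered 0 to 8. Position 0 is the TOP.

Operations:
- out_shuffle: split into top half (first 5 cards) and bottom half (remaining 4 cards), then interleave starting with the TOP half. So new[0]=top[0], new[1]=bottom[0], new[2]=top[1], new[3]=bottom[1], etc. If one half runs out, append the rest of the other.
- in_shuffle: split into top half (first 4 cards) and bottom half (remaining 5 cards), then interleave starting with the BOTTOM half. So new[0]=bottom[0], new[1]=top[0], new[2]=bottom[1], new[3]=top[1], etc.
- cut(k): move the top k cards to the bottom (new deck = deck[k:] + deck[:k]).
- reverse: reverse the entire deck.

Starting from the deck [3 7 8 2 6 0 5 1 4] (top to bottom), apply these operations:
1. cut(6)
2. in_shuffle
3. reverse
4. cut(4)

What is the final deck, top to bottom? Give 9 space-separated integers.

Answer: 2 1 8 5 7 0 3 6 4

Derivation:
After op 1 (cut(6)): [5 1 4 3 7 8 2 6 0]
After op 2 (in_shuffle): [7 5 8 1 2 4 6 3 0]
After op 3 (reverse): [0 3 6 4 2 1 8 5 7]
After op 4 (cut(4)): [2 1 8 5 7 0 3 6 4]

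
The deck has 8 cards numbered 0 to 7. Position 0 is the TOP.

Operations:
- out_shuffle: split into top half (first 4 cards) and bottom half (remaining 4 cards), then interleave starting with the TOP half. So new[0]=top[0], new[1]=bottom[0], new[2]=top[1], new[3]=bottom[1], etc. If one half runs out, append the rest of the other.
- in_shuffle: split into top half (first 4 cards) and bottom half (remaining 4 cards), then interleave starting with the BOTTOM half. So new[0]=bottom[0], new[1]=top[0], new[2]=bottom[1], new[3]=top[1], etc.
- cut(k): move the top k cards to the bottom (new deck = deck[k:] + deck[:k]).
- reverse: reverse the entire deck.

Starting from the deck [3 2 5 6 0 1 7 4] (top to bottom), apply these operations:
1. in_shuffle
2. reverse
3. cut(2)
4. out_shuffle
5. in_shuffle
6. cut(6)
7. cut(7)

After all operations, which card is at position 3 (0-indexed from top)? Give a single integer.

Answer: 2

Derivation:
After op 1 (in_shuffle): [0 3 1 2 7 5 4 6]
After op 2 (reverse): [6 4 5 7 2 1 3 0]
After op 3 (cut(2)): [5 7 2 1 3 0 6 4]
After op 4 (out_shuffle): [5 3 7 0 2 6 1 4]
After op 5 (in_shuffle): [2 5 6 3 1 7 4 0]
After op 6 (cut(6)): [4 0 2 5 6 3 1 7]
After op 7 (cut(7)): [7 4 0 2 5 6 3 1]
Position 3: card 2.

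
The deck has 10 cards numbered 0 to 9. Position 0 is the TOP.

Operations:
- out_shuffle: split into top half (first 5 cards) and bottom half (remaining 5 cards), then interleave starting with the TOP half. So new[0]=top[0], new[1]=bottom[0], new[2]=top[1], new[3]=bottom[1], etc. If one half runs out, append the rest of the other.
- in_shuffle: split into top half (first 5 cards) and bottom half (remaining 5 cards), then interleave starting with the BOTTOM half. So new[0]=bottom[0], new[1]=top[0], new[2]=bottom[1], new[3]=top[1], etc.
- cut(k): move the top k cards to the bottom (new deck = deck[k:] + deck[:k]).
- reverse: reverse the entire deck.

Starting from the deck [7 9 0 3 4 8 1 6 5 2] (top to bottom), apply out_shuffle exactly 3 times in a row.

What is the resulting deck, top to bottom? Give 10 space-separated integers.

After op 1 (out_shuffle): [7 8 9 1 0 6 3 5 4 2]
After op 2 (out_shuffle): [7 6 8 3 9 5 1 4 0 2]
After op 3 (out_shuffle): [7 5 6 1 8 4 3 0 9 2]

Answer: 7 5 6 1 8 4 3 0 9 2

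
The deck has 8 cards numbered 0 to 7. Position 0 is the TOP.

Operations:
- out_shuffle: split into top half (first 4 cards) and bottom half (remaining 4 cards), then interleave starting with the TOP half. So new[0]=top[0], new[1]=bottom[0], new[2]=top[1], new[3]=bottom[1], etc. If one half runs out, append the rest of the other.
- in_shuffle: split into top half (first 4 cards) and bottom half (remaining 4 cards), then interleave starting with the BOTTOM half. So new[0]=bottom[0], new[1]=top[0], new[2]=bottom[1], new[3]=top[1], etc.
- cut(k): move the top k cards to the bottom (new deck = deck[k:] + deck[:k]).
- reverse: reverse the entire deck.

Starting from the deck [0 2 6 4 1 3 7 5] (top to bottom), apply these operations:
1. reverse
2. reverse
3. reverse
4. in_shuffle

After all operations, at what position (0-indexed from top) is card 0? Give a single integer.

Answer: 6

Derivation:
After op 1 (reverse): [5 7 3 1 4 6 2 0]
After op 2 (reverse): [0 2 6 4 1 3 7 5]
After op 3 (reverse): [5 7 3 1 4 6 2 0]
After op 4 (in_shuffle): [4 5 6 7 2 3 0 1]
Card 0 is at position 6.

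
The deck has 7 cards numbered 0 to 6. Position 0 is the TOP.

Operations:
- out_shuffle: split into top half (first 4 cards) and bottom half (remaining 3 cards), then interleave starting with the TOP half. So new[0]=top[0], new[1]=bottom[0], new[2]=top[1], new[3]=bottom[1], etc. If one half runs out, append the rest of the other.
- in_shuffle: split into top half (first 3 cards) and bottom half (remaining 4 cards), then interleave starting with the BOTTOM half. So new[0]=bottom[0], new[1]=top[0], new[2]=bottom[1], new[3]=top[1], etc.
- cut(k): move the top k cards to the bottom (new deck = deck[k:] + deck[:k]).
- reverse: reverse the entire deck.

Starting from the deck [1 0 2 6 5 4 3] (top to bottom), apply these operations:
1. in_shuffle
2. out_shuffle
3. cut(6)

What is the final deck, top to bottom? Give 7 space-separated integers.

Answer: 0 6 4 1 2 5 3

Derivation:
After op 1 (in_shuffle): [6 1 5 0 4 2 3]
After op 2 (out_shuffle): [6 4 1 2 5 3 0]
After op 3 (cut(6)): [0 6 4 1 2 5 3]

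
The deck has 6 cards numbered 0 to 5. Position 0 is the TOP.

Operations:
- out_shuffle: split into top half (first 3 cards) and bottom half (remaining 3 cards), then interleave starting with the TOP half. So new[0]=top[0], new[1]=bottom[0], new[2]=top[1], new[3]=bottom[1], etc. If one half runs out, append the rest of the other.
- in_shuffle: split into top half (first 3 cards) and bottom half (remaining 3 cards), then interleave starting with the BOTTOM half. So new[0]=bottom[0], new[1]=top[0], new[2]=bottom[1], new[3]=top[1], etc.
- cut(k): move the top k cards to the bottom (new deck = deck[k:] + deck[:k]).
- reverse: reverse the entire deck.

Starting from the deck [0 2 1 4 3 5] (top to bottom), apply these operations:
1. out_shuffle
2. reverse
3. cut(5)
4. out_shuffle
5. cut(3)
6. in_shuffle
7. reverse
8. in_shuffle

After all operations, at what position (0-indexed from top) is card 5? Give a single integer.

Answer: 3

Derivation:
After op 1 (out_shuffle): [0 4 2 3 1 5]
After op 2 (reverse): [5 1 3 2 4 0]
After op 3 (cut(5)): [0 5 1 3 2 4]
After op 4 (out_shuffle): [0 3 5 2 1 4]
After op 5 (cut(3)): [2 1 4 0 3 5]
After op 6 (in_shuffle): [0 2 3 1 5 4]
After op 7 (reverse): [4 5 1 3 2 0]
After op 8 (in_shuffle): [3 4 2 5 0 1]
Card 5 is at position 3.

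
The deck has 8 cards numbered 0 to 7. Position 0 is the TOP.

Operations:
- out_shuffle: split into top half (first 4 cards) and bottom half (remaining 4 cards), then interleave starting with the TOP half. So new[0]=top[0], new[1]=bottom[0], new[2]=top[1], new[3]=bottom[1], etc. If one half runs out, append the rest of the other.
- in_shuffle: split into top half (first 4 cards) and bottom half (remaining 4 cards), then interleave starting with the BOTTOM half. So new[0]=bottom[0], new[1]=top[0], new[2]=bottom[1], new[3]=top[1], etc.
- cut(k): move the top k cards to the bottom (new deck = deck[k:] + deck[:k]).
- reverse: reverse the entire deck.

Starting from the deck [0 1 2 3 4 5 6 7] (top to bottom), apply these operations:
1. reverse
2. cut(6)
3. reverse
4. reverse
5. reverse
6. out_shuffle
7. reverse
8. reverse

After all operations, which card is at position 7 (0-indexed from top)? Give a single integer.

Answer: 1

Derivation:
After op 1 (reverse): [7 6 5 4 3 2 1 0]
After op 2 (cut(6)): [1 0 7 6 5 4 3 2]
After op 3 (reverse): [2 3 4 5 6 7 0 1]
After op 4 (reverse): [1 0 7 6 5 4 3 2]
After op 5 (reverse): [2 3 4 5 6 7 0 1]
After op 6 (out_shuffle): [2 6 3 7 4 0 5 1]
After op 7 (reverse): [1 5 0 4 7 3 6 2]
After op 8 (reverse): [2 6 3 7 4 0 5 1]
Position 7: card 1.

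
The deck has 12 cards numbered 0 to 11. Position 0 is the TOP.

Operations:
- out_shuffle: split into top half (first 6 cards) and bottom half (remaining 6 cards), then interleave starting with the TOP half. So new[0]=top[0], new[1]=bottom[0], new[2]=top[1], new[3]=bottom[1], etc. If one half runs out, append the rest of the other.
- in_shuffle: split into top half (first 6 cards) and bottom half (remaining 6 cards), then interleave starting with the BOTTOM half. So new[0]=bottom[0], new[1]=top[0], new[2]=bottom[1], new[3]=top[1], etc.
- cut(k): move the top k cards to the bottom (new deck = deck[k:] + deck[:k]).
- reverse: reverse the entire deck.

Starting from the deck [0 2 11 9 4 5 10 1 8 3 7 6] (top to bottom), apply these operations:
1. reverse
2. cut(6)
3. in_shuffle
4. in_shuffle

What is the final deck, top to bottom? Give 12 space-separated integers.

Answer: 8 6 11 5 1 7 2 4 10 3 0 9

Derivation:
After op 1 (reverse): [6 7 3 8 1 10 5 4 9 11 2 0]
After op 2 (cut(6)): [5 4 9 11 2 0 6 7 3 8 1 10]
After op 3 (in_shuffle): [6 5 7 4 3 9 8 11 1 2 10 0]
After op 4 (in_shuffle): [8 6 11 5 1 7 2 4 10 3 0 9]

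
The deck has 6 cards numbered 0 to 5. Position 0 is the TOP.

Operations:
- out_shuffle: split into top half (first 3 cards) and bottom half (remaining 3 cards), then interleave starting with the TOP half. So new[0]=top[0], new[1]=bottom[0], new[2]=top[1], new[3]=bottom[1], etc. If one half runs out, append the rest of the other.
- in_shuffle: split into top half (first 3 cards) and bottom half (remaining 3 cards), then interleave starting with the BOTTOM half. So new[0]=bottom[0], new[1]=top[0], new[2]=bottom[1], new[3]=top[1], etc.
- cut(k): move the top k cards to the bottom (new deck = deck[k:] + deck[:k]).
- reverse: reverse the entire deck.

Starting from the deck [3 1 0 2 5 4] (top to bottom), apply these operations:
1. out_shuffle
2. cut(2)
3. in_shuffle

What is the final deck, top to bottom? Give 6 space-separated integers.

After op 1 (out_shuffle): [3 2 1 5 0 4]
After op 2 (cut(2)): [1 5 0 4 3 2]
After op 3 (in_shuffle): [4 1 3 5 2 0]

Answer: 4 1 3 5 2 0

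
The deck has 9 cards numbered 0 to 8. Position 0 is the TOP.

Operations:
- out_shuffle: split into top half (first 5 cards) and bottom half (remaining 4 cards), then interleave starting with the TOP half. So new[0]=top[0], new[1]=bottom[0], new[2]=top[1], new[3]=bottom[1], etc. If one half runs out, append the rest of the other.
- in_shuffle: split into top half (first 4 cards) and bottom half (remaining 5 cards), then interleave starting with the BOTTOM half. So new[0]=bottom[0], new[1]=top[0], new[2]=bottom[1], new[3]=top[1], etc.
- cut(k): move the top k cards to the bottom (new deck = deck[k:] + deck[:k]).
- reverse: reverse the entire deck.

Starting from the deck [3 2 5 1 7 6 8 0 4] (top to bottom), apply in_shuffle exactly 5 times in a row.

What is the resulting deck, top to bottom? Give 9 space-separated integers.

Answer: 2 1 6 0 3 5 7 8 4

Derivation:
After op 1 (in_shuffle): [7 3 6 2 8 5 0 1 4]
After op 2 (in_shuffle): [8 7 5 3 0 6 1 2 4]
After op 3 (in_shuffle): [0 8 6 7 1 5 2 3 4]
After op 4 (in_shuffle): [1 0 5 8 2 6 3 7 4]
After op 5 (in_shuffle): [2 1 6 0 3 5 7 8 4]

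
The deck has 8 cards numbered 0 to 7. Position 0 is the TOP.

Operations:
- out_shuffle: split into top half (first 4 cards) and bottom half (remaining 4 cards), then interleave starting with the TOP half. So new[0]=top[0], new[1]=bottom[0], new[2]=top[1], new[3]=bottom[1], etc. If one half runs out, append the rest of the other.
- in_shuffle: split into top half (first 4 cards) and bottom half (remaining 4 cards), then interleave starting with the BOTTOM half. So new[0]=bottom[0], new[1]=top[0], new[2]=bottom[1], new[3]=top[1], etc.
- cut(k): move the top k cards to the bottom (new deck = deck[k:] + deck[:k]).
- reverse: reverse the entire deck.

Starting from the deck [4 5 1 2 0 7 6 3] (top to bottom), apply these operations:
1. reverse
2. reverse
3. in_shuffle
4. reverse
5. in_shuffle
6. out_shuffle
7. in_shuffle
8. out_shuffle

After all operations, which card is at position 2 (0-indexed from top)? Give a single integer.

Answer: 5

Derivation:
After op 1 (reverse): [3 6 7 0 2 1 5 4]
After op 2 (reverse): [4 5 1 2 0 7 6 3]
After op 3 (in_shuffle): [0 4 7 5 6 1 3 2]
After op 4 (reverse): [2 3 1 6 5 7 4 0]
After op 5 (in_shuffle): [5 2 7 3 4 1 0 6]
After op 6 (out_shuffle): [5 4 2 1 7 0 3 6]
After op 7 (in_shuffle): [7 5 0 4 3 2 6 1]
After op 8 (out_shuffle): [7 3 5 2 0 6 4 1]
Position 2: card 5.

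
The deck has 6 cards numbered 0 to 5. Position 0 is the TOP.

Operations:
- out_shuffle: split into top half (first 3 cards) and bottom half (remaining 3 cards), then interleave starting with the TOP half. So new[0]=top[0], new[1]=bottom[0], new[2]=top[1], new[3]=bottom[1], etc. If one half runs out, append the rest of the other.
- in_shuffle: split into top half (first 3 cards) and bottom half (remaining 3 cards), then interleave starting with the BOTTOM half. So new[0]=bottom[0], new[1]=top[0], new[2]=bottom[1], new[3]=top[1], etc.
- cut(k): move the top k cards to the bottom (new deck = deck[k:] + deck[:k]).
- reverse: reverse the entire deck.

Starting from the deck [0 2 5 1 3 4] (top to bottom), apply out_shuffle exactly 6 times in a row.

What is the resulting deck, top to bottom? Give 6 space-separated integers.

After op 1 (out_shuffle): [0 1 2 3 5 4]
After op 2 (out_shuffle): [0 3 1 5 2 4]
After op 3 (out_shuffle): [0 5 3 2 1 4]
After op 4 (out_shuffle): [0 2 5 1 3 4]
After op 5 (out_shuffle): [0 1 2 3 5 4]
After op 6 (out_shuffle): [0 3 1 5 2 4]

Answer: 0 3 1 5 2 4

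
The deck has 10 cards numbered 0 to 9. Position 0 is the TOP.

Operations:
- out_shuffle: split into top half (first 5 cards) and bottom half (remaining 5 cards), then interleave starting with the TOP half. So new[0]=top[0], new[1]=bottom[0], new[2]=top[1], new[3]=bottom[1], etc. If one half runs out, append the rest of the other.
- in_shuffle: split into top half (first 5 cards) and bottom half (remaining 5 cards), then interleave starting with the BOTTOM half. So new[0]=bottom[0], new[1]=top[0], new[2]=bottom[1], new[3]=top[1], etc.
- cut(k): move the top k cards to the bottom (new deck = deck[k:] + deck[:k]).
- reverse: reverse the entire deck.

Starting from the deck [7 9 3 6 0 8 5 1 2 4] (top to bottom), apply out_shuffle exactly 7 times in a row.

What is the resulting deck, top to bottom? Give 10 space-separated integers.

After op 1 (out_shuffle): [7 8 9 5 3 1 6 2 0 4]
After op 2 (out_shuffle): [7 1 8 6 9 2 5 0 3 4]
After op 3 (out_shuffle): [7 2 1 5 8 0 6 3 9 4]
After op 4 (out_shuffle): [7 0 2 6 1 3 5 9 8 4]
After op 5 (out_shuffle): [7 3 0 5 2 9 6 8 1 4]
After op 6 (out_shuffle): [7 9 3 6 0 8 5 1 2 4]
After op 7 (out_shuffle): [7 8 9 5 3 1 6 2 0 4]

Answer: 7 8 9 5 3 1 6 2 0 4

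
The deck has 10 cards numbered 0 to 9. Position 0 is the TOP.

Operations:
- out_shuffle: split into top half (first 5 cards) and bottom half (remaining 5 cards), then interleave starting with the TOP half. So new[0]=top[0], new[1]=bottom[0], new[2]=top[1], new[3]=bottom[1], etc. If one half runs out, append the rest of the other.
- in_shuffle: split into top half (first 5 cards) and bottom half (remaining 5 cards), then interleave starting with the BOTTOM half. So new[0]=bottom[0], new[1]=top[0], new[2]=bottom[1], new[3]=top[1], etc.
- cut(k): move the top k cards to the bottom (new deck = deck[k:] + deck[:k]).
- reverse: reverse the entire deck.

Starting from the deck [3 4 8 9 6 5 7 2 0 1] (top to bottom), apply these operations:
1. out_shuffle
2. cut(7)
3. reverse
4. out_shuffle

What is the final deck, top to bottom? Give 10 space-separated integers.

Answer: 9 5 2 3 8 1 7 6 4 0

Derivation:
After op 1 (out_shuffle): [3 5 4 7 8 2 9 0 6 1]
After op 2 (cut(7)): [0 6 1 3 5 4 7 8 2 9]
After op 3 (reverse): [9 2 8 7 4 5 3 1 6 0]
After op 4 (out_shuffle): [9 5 2 3 8 1 7 6 4 0]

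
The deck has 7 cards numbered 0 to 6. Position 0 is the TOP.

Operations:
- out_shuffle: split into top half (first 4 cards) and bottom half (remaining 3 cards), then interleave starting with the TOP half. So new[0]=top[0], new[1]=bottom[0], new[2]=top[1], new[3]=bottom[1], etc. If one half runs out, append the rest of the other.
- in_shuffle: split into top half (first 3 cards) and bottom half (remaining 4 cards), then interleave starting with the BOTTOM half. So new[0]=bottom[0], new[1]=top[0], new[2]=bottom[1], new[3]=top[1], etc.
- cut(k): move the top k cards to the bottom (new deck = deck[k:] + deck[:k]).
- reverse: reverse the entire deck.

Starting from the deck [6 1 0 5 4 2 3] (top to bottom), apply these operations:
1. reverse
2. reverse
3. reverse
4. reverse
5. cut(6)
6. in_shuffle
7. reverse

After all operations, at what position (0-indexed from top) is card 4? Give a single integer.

After op 1 (reverse): [3 2 4 5 0 1 6]
After op 2 (reverse): [6 1 0 5 4 2 3]
After op 3 (reverse): [3 2 4 5 0 1 6]
After op 4 (reverse): [6 1 0 5 4 2 3]
After op 5 (cut(6)): [3 6 1 0 5 4 2]
After op 6 (in_shuffle): [0 3 5 6 4 1 2]
After op 7 (reverse): [2 1 4 6 5 3 0]
Card 4 is at position 2.

Answer: 2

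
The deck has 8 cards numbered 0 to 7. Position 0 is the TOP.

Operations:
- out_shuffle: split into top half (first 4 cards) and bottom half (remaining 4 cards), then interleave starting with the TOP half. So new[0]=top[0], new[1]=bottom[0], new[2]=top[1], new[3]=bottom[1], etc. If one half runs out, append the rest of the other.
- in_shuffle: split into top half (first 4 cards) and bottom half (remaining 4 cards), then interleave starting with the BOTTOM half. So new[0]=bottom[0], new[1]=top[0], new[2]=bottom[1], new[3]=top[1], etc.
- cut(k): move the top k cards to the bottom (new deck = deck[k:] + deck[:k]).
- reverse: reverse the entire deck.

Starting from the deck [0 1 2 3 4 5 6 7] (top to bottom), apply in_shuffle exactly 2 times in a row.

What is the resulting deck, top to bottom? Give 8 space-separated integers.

After op 1 (in_shuffle): [4 0 5 1 6 2 7 3]
After op 2 (in_shuffle): [6 4 2 0 7 5 3 1]

Answer: 6 4 2 0 7 5 3 1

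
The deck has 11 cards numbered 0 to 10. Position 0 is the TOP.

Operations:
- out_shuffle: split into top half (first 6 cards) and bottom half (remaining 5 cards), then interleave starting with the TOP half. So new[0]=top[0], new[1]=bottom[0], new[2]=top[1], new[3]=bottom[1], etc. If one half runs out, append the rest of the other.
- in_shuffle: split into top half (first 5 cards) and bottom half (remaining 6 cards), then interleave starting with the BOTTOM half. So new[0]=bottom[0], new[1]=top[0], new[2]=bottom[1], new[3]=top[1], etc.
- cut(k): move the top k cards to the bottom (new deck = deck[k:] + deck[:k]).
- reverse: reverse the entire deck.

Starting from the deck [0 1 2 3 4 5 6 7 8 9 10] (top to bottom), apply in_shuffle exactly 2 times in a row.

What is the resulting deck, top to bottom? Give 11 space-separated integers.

Answer: 2 5 8 0 3 6 9 1 4 7 10

Derivation:
After op 1 (in_shuffle): [5 0 6 1 7 2 8 3 9 4 10]
After op 2 (in_shuffle): [2 5 8 0 3 6 9 1 4 7 10]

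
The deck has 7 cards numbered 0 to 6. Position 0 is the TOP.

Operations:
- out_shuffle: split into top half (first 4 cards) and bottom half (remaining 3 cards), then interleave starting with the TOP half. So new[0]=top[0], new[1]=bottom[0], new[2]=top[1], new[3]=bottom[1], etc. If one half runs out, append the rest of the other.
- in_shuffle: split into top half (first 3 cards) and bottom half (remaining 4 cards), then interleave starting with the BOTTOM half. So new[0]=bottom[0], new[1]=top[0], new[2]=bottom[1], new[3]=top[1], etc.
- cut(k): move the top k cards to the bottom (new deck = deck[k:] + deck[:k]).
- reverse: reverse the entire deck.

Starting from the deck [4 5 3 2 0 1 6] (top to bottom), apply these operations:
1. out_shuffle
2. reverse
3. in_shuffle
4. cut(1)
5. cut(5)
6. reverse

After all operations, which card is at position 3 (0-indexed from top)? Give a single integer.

After op 1 (out_shuffle): [4 0 5 1 3 6 2]
After op 2 (reverse): [2 6 3 1 5 0 4]
After op 3 (in_shuffle): [1 2 5 6 0 3 4]
After op 4 (cut(1)): [2 5 6 0 3 4 1]
After op 5 (cut(5)): [4 1 2 5 6 0 3]
After op 6 (reverse): [3 0 6 5 2 1 4]
Position 3: card 5.

Answer: 5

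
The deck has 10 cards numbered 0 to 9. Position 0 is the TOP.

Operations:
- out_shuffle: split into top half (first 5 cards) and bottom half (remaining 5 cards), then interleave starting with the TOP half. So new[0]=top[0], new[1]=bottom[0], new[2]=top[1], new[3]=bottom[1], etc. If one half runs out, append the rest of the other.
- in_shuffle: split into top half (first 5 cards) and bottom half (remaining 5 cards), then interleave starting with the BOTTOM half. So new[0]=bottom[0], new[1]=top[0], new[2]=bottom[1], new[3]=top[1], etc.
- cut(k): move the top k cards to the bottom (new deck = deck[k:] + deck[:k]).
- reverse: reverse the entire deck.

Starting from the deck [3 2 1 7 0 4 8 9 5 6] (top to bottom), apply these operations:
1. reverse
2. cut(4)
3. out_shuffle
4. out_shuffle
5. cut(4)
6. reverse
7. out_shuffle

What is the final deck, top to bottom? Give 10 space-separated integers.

After op 1 (reverse): [6 5 9 8 4 0 7 1 2 3]
After op 2 (cut(4)): [4 0 7 1 2 3 6 5 9 8]
After op 3 (out_shuffle): [4 3 0 6 7 5 1 9 2 8]
After op 4 (out_shuffle): [4 5 3 1 0 9 6 2 7 8]
After op 5 (cut(4)): [0 9 6 2 7 8 4 5 3 1]
After op 6 (reverse): [1 3 5 4 8 7 2 6 9 0]
After op 7 (out_shuffle): [1 7 3 2 5 6 4 9 8 0]

Answer: 1 7 3 2 5 6 4 9 8 0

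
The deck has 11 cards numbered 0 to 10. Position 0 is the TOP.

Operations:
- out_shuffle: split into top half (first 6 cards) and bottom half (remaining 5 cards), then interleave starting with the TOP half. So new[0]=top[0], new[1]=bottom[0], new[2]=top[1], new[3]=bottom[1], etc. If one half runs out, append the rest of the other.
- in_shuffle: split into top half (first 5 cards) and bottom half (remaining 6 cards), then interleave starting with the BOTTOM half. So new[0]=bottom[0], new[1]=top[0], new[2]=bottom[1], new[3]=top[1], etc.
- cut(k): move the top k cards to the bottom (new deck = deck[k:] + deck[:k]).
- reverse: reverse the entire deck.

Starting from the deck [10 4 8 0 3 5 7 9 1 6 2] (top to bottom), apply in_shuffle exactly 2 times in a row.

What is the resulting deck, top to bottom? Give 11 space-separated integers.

After op 1 (in_shuffle): [5 10 7 4 9 8 1 0 6 3 2]
After op 2 (in_shuffle): [8 5 1 10 0 7 6 4 3 9 2]

Answer: 8 5 1 10 0 7 6 4 3 9 2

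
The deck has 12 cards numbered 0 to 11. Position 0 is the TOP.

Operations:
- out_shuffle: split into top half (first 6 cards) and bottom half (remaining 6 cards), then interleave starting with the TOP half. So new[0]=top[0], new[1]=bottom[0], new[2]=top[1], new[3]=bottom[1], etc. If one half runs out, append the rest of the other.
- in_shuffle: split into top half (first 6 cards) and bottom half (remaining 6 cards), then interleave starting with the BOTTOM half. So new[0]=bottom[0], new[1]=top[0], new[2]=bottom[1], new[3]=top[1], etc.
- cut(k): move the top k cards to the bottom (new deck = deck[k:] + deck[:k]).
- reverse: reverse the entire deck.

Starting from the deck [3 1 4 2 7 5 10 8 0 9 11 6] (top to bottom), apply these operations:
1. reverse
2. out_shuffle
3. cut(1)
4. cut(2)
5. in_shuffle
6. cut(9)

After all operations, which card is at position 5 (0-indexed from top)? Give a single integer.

Answer: 10

Derivation:
After op 1 (reverse): [6 11 9 0 8 10 5 7 2 4 1 3]
After op 2 (out_shuffle): [6 5 11 7 9 2 0 4 8 1 10 3]
After op 3 (cut(1)): [5 11 7 9 2 0 4 8 1 10 3 6]
After op 4 (cut(2)): [7 9 2 0 4 8 1 10 3 6 5 11]
After op 5 (in_shuffle): [1 7 10 9 3 2 6 0 5 4 11 8]
After op 6 (cut(9)): [4 11 8 1 7 10 9 3 2 6 0 5]
Position 5: card 10.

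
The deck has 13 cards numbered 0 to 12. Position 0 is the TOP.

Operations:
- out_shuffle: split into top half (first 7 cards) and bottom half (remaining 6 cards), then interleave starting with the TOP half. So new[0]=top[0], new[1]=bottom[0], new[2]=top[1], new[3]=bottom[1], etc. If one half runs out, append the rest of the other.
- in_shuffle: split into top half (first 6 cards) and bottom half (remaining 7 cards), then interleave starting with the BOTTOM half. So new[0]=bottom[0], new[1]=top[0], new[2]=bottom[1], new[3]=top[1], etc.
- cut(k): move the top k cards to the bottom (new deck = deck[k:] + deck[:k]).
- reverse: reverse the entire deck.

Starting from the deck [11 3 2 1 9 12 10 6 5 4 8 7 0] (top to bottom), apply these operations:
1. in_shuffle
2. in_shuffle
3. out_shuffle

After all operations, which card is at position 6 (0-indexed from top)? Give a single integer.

Answer: 11

Derivation:
After op 1 (in_shuffle): [10 11 6 3 5 2 4 1 8 9 7 12 0]
After op 2 (in_shuffle): [4 10 1 11 8 6 9 3 7 5 12 2 0]
After op 3 (out_shuffle): [4 3 10 7 1 5 11 12 8 2 6 0 9]
Position 6: card 11.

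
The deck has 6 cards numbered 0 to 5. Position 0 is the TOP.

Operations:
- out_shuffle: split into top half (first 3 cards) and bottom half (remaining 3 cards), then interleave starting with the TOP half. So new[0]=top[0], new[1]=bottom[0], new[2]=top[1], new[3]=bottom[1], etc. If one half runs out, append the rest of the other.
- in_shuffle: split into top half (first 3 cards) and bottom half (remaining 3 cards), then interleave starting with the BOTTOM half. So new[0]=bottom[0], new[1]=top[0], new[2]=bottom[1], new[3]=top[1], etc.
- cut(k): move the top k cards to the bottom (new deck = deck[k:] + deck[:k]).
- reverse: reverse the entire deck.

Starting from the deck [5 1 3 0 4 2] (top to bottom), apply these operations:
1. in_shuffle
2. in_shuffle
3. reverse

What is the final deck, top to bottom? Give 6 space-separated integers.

Answer: 4 3 5 2 0 1

Derivation:
After op 1 (in_shuffle): [0 5 4 1 2 3]
After op 2 (in_shuffle): [1 0 2 5 3 4]
After op 3 (reverse): [4 3 5 2 0 1]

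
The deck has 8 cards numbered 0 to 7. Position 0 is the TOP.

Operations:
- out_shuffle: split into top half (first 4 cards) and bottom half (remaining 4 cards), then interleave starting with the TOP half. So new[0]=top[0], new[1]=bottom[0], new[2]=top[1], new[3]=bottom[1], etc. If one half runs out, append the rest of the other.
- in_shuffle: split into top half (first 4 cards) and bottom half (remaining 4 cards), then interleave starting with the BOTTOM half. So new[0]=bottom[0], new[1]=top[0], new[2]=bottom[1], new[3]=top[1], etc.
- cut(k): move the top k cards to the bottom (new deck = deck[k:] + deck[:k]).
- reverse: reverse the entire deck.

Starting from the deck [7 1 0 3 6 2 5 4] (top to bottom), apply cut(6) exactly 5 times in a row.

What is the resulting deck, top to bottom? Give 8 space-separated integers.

After op 1 (cut(6)): [5 4 7 1 0 3 6 2]
After op 2 (cut(6)): [6 2 5 4 7 1 0 3]
After op 3 (cut(6)): [0 3 6 2 5 4 7 1]
After op 4 (cut(6)): [7 1 0 3 6 2 5 4]
After op 5 (cut(6)): [5 4 7 1 0 3 6 2]

Answer: 5 4 7 1 0 3 6 2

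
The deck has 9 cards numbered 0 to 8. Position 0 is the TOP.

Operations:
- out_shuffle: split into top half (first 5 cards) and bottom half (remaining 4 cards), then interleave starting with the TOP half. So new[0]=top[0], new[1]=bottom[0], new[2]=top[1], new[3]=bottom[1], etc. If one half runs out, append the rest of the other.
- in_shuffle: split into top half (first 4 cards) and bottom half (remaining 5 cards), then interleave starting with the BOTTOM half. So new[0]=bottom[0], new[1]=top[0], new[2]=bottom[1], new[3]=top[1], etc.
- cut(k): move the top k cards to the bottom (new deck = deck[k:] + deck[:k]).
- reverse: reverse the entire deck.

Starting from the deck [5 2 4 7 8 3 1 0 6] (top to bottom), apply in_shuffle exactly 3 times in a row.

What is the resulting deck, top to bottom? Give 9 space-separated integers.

Answer: 0 1 3 8 7 4 2 5 6

Derivation:
After op 1 (in_shuffle): [8 5 3 2 1 4 0 7 6]
After op 2 (in_shuffle): [1 8 4 5 0 3 7 2 6]
After op 3 (in_shuffle): [0 1 3 8 7 4 2 5 6]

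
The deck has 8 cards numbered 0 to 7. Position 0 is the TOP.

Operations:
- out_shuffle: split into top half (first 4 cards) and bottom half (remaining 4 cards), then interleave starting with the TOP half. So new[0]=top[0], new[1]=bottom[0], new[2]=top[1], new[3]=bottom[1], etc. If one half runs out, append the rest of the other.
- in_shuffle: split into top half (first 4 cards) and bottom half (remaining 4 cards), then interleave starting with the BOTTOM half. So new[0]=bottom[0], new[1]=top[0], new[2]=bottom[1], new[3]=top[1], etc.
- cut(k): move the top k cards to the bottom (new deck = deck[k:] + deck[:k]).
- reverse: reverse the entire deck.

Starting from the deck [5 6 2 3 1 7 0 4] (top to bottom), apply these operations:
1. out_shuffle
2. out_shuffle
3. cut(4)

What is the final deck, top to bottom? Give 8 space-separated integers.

Answer: 6 3 7 4 5 2 1 0

Derivation:
After op 1 (out_shuffle): [5 1 6 7 2 0 3 4]
After op 2 (out_shuffle): [5 2 1 0 6 3 7 4]
After op 3 (cut(4)): [6 3 7 4 5 2 1 0]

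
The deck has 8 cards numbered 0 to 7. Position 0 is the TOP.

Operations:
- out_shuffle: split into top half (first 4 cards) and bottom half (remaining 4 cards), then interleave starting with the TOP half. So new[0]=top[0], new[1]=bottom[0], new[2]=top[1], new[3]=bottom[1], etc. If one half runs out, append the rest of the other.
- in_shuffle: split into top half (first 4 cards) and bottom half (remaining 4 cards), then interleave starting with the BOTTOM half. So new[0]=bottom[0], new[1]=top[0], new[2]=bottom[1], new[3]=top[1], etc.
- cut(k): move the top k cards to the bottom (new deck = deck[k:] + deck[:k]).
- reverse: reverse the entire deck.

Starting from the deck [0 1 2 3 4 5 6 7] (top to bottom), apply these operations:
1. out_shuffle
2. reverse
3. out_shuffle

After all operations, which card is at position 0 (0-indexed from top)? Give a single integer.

Answer: 7

Derivation:
After op 1 (out_shuffle): [0 4 1 5 2 6 3 7]
After op 2 (reverse): [7 3 6 2 5 1 4 0]
After op 3 (out_shuffle): [7 5 3 1 6 4 2 0]
Position 0: card 7.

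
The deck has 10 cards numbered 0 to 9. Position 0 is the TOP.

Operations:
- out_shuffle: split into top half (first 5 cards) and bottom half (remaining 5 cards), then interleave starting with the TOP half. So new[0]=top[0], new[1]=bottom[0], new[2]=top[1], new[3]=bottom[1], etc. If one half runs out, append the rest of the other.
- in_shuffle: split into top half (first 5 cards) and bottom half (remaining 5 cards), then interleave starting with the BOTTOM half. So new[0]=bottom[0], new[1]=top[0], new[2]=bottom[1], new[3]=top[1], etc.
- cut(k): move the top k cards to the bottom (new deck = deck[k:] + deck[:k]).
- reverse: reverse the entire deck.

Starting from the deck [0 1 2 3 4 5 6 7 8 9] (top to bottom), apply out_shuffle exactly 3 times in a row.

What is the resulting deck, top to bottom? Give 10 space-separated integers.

Answer: 0 8 7 6 5 4 3 2 1 9

Derivation:
After op 1 (out_shuffle): [0 5 1 6 2 7 3 8 4 9]
After op 2 (out_shuffle): [0 7 5 3 1 8 6 4 2 9]
After op 3 (out_shuffle): [0 8 7 6 5 4 3 2 1 9]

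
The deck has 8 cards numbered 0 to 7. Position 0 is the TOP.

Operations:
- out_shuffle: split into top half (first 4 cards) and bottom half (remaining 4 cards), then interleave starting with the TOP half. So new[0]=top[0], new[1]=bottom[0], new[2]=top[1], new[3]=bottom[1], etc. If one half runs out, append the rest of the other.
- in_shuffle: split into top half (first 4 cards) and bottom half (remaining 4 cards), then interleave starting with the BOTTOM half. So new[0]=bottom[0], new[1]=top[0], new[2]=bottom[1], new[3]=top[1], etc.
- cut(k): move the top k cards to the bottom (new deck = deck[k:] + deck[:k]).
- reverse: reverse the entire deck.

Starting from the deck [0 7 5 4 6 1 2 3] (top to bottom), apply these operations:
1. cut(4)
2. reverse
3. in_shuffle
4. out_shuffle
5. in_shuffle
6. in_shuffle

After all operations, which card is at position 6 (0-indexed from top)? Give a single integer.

Answer: 7

Derivation:
After op 1 (cut(4)): [6 1 2 3 0 7 5 4]
After op 2 (reverse): [4 5 7 0 3 2 1 6]
After op 3 (in_shuffle): [3 4 2 5 1 7 6 0]
After op 4 (out_shuffle): [3 1 4 7 2 6 5 0]
After op 5 (in_shuffle): [2 3 6 1 5 4 0 7]
After op 6 (in_shuffle): [5 2 4 3 0 6 7 1]
Position 6: card 7.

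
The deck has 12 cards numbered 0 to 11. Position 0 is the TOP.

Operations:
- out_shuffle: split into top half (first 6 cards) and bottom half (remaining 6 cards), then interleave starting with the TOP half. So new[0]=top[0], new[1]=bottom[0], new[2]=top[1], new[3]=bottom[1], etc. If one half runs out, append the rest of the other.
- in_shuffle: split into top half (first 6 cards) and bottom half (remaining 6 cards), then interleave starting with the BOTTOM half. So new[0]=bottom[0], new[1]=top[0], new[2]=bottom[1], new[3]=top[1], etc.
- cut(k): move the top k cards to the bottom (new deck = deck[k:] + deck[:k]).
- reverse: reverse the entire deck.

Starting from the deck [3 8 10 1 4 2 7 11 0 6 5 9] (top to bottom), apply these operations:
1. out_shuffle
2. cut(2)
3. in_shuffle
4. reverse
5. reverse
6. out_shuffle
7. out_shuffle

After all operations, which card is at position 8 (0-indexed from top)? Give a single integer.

Answer: 5

Derivation:
After op 1 (out_shuffle): [3 7 8 11 10 0 1 6 4 5 2 9]
After op 2 (cut(2)): [8 11 10 0 1 6 4 5 2 9 3 7]
After op 3 (in_shuffle): [4 8 5 11 2 10 9 0 3 1 7 6]
After op 4 (reverse): [6 7 1 3 0 9 10 2 11 5 8 4]
After op 5 (reverse): [4 8 5 11 2 10 9 0 3 1 7 6]
After op 6 (out_shuffle): [4 9 8 0 5 3 11 1 2 7 10 6]
After op 7 (out_shuffle): [4 11 9 1 8 2 0 7 5 10 3 6]
Position 8: card 5.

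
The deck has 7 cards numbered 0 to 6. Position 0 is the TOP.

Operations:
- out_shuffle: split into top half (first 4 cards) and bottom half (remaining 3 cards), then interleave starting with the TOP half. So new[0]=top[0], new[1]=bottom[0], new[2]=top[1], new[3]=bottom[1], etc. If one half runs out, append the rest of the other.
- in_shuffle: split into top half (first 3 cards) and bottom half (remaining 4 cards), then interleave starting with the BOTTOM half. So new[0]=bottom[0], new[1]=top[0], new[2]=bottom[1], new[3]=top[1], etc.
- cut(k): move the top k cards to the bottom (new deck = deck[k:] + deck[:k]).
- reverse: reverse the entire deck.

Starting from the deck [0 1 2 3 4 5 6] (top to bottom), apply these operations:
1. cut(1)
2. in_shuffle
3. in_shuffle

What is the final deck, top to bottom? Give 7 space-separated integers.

Answer: 2 4 6 1 3 5 0

Derivation:
After op 1 (cut(1)): [1 2 3 4 5 6 0]
After op 2 (in_shuffle): [4 1 5 2 6 3 0]
After op 3 (in_shuffle): [2 4 6 1 3 5 0]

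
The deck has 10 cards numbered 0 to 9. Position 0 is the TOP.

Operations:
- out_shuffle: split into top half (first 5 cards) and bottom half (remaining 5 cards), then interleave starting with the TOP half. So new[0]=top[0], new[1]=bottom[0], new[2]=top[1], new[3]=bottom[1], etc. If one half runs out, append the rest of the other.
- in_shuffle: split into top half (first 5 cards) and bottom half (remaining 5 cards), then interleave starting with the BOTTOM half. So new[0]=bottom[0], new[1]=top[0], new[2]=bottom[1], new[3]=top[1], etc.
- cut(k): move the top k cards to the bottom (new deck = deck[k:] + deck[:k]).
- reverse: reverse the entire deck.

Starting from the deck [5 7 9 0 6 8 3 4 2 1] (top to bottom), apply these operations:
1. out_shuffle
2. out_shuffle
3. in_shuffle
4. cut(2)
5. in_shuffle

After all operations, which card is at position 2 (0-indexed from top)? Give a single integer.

Answer: 1

Derivation:
After op 1 (out_shuffle): [5 8 7 3 9 4 0 2 6 1]
After op 2 (out_shuffle): [5 4 8 0 7 2 3 6 9 1]
After op 3 (in_shuffle): [2 5 3 4 6 8 9 0 1 7]
After op 4 (cut(2)): [3 4 6 8 9 0 1 7 2 5]
After op 5 (in_shuffle): [0 3 1 4 7 6 2 8 5 9]
Position 2: card 1.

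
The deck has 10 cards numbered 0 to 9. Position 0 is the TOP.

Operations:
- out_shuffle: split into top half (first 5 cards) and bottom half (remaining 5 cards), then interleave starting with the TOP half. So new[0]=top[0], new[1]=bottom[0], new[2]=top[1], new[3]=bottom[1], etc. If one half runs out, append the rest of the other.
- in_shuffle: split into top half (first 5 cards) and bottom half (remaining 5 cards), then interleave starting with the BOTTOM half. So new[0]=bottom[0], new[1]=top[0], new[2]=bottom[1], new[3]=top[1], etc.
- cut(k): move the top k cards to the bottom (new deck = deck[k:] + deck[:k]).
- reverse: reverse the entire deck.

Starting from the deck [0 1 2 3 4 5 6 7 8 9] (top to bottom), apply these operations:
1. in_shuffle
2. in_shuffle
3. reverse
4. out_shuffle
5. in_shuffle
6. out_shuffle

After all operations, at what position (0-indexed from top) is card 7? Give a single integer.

Answer: 2

Derivation:
After op 1 (in_shuffle): [5 0 6 1 7 2 8 3 9 4]
After op 2 (in_shuffle): [2 5 8 0 3 6 9 1 4 7]
After op 3 (reverse): [7 4 1 9 6 3 0 8 5 2]
After op 4 (out_shuffle): [7 3 4 0 1 8 9 5 6 2]
After op 5 (in_shuffle): [8 7 9 3 5 4 6 0 2 1]
After op 6 (out_shuffle): [8 4 7 6 9 0 3 2 5 1]
Card 7 is at position 2.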